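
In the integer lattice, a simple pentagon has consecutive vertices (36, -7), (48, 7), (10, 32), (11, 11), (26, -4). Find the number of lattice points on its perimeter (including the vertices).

20

The number of boundary lattice points is Σ gcd(|Δx|,|Δy|) = gcd(12,14) + gcd(38,25) + gcd(1,21) + gcd(15,15) + gcd(10,3) = 2+1+1+15+1 = 20.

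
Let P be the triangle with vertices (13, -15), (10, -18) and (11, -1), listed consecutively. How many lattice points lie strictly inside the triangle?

22

By the shoelace formula, twice the signed area is |(13·(-18) − 10·(-15)) + (10·(-1) − 11·(-18)) + (11·(-15) − 13·(-1))| = 48, so the area is 24.
Summing gcd(|Δx|,|Δy|) over the edges gives the boundary count: gcd(3,3) + gcd(1,17) + gcd(2,14) = 3+1+2 = 6.
By Pick's theorem A = I + B/2 − 1, so I = 24 − 6/2 + 1 = 22.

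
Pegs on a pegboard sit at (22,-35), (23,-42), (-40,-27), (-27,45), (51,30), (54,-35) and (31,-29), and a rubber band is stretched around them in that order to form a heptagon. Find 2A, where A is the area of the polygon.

12387

By the shoelace formula, twice the signed area is |(22·(-42) − 23·(-35)) + (23·(-27) − (-40)·(-42)) + ((-40)·45 − (-27)·(-27)) + ((-27)·30 − 51·45) + (51·(-35) − 54·30) + (54·(-29) − 31·(-35)) + (31·(-35) − 22·(-29))| = 12387, so the area is 12387/2.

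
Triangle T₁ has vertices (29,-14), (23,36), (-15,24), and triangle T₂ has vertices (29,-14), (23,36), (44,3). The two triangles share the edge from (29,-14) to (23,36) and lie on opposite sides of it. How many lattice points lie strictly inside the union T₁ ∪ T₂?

The union is the simple quadrilateral with vertices (29,-14), (-15,24), (23,36), (44,3) in order.
By the shoelace formula, twice the signed area is |[29·24 − (-15)·(-14)] + [(-15)·36 − 23·24] + [23·3 − 44·36] + [44·(-14) − 29·3]| = 2824, so the area is 1412.
Summing gcd(|Δx|,|Δy|) over the edges gives the boundary count: gcd(44,38) + gcd(38,12) + gcd(21,33) + gcd(15,17) = 2+2+3+1 = 8.
By Pick's theorem I = A − B/2 + 1 = 1412 − 8/2 + 1 = 1409.

1409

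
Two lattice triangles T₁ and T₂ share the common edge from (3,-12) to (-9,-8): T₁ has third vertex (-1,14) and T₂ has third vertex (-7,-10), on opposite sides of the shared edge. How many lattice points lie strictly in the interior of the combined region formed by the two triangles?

The union is the simple quadrilateral with vertices (3,-12), (-1,14), (-9,-8), (-7,-10) in order.
Using the shoelace formula, 2A = |[3·14 − (-1)·(-12)] + [(-1)·(-8) − (-9)·14] + [(-9)·(-10) − (-7)·(-8)] + [(-7)·(-12) − 3·(-10)]| = 312, so the area is 156.
The number of boundary lattice points is Σ gcd(|Δx|,|Δy|) = gcd(4,26) + gcd(8,22) + gcd(2,2) + gcd(10,2) = 2+2+2+2 = 8.
By Pick's theorem I = A − B/2 + 1 = 156 − 8/2 + 1 = 153.

153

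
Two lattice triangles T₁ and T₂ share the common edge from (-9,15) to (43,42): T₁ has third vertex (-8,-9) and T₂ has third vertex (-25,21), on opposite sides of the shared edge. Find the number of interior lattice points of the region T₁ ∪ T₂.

The union is the simple quadrilateral with vertices (-9,15), (-8,-9), (43,42), (-25,21) in order.
The shoelace formula gives twice the area as |[(-9)·(-9) − (-8)·15] + [(-8)·42 − 43·(-9)] + [43·21 − (-25)·42] + [(-25)·15 − (-9)·21]| = 2019, so the area is 2019/2.
The number of boundary lattice points is Σ gcd(|Δx|,|Δy|) = gcd(1,24) + gcd(51,51) + gcd(68,21) + gcd(16,6) = 1+51+1+2 = 55.
By Pick's theorem I = A − B/2 + 1 = 2019/2 − 55/2 + 1 = 983.

983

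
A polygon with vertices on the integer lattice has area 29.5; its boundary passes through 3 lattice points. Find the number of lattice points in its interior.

29

From Pick's theorem, I = A − B/2 + 1 = 29.5 − 3/2 + 1 = 29.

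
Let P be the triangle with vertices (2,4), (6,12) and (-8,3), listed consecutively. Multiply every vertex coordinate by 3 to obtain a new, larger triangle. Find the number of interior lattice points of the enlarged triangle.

The shoelace formula gives twice the area as |[2·12 − 6·4] + [6·3 − (-8)·12] + [(-8)·4 − 2·3]| = 76, so the area is 38.
The number of boundary lattice points is Σ gcd(|Δx|,|Δy|) = gcd(4,8) + gcd(14,9) + gcd(10,1) = 4+1+1 = 6.
Scaling by 3 multiplies the area by 3² = 9 (so the new area is 342) and multiplies the boundary lattice-point count by 3, giving 18.
By Pick's theorem, the interior count of the dilated polygon is 342 − 18/2 + 1 = 334.

334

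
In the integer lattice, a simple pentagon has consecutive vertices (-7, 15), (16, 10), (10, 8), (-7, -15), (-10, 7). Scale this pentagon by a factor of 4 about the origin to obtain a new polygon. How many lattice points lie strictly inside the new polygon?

5397

Using the shoelace formula, 2A = |((-7)·10 − 16·15) + (16·8 − 10·10) + (10·(-15) − (-7)·8) + ((-7)·7 − (-10)·(-15)) + ((-10)·15 − (-7)·7)| = 676, so the area is 338.
Summing gcd(|Δx|,|Δy|) over the edges gives the boundary count: gcd(23,5) + gcd(6,2) + gcd(17,23) + gcd(3,22) + gcd(3,8) = 1+2+1+1+1 = 6.
Scaling by 4 multiplies the area by 4² = 16 (so the new area is 5408) and multiplies the boundary lattice-point count by 4, giving 24.
By Pick's theorem, the interior count of the dilated polygon is 5408 − 24/2 + 1 = 5397.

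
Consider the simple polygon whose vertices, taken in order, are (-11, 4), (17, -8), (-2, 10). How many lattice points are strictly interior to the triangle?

The shoelace formula gives twice the area as |((-11)·(-8) − 17·4) + (17·10 − (-2)·(-8)) + ((-2)·4 − (-11)·10)| = 276, so the area is 138.
The number of boundary lattice points is Σ gcd(|Δx|,|Δy|) = gcd(28,12) + gcd(19,18) + gcd(9,6) = 4+1+3 = 8.
Pick's theorem gives I = A − B/2 + 1 = 138 − 8/2 + 1 = 135.

135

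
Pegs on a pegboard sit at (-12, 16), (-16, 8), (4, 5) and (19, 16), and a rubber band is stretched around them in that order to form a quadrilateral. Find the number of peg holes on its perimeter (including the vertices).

37

Summing gcd(|Δx|,|Δy|) over the edges gives the boundary count: gcd(4,8) + gcd(20,3) + gcd(15,11) + gcd(31,0) = 4+1+1+31 = 37.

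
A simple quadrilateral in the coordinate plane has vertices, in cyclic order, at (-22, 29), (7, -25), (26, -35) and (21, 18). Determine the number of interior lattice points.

The shoelace formula gives twice the area as |[(-22)·(-25) − 7·29] + [7·(-35) − 26·(-25)] + [26·18 − 21·(-35)] + [21·29 − (-22)·18]| = 2960, so the area is 1480.
The number of boundary lattice points is Σ gcd(|Δx|,|Δy|) = gcd(29,54) + gcd(19,10) + gcd(5,53) + gcd(43,11) = 1+1+1+1 = 4.
By Pick's theorem A = I + B/2 − 1, so I = 1480 − 4/2 + 1 = 1479.

1479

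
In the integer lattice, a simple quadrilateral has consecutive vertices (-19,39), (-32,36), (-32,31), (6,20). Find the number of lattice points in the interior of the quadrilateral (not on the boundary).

253

Using the shoelace formula, 2A = |[(-19)·36 − (-32)·39] + [(-32)·31 − (-32)·36] + [(-32)·20 − 6·31] + [6·39 − (-19)·20]| = 512, so the area is 256.
Summing gcd(|Δx|,|Δy|) over the edges gives the boundary count: gcd(13,3) + gcd(0,5) + gcd(38,11) + gcd(25,19) = 1+5+1+1 = 8.
Pick's theorem gives I = A − B/2 + 1 = 256 − 8/2 + 1 = 253.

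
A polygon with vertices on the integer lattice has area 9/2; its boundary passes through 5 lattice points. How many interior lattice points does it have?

3

Pick's theorem A = I + B/2 − 1 rearranges to I = A − B/2 + 1 = 9/2 − 5/2 + 1 = 3.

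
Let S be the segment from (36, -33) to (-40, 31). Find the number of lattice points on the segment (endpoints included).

The number of lattice points on a segment between lattice points is gcd(|Δx|,|Δy|) + 1 = gcd(76,64) + 1 = 4 + 1 = 5.

5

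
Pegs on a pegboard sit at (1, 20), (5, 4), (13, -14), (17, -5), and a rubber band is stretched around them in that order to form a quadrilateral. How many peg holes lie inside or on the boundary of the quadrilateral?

The shoelace formula gives twice the area as |(1·4 − 5·20) + (5·(-14) − 13·4) + (13·(-5) − 17·(-14)) + (17·20 − 1·(-5))| = 300, so the area is 150.
Along each edge there are gcd(|Δx|,|Δy|)+1 lattice points, so counting each shared vertex once the boundary has gcd(4,16) + gcd(8,18) + gcd(4,9) + gcd(16,25) = 4+2+1+1 = 8.
Pick's theorem gives I = A − B/2 + 1 = 150 − 8/2 + 1 = 147, so the closed region contains I + B = 147 + 8 = 155 lattice points.

155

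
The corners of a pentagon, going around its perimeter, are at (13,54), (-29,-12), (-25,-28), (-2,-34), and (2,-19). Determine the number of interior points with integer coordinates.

The shoelace formula gives twice the area as |(13·(-12) − (-29)·54) + ((-29)·(-28) − (-25)·(-12)) + ((-25)·(-34) − (-2)·(-28)) + ((-2)·(-19) − 2·(-34)) + (2·54 − 13·(-19))| = 3177, so the area is 1588.5.
Summing gcd(|Δx|,|Δy|) over the edges gives the boundary count: gcd(42,66) + gcd(4,16) + gcd(23,6) + gcd(4,15) + gcd(11,73) = 6+4+1+1+1 = 13.
Pick's theorem gives I = A − B/2 + 1 = 1588.5 − 13/2 + 1 = 1583.

1583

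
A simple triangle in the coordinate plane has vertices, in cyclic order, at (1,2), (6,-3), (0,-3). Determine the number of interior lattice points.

10

The shoelace formula gives twice the area as |[1·(-3) − 6·2] + [6·(-3) − 0·(-3)] + [0·2 − 1·(-3)]| = 30, so the area is 15.
The number of boundary lattice points is Σ gcd(|Δx|,|Δy|) = gcd(5,5) + gcd(6,0) + gcd(1,5) = 5+6+1 = 12.
Pick's theorem gives I = A − B/2 + 1 = 15 − 12/2 + 1 = 10.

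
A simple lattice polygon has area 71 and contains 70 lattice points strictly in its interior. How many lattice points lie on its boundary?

Pick's theorem gives A = I + B/2 − 1, so B = 2(A − I + 1) = 2(71 − 70 + 1) = 4.

4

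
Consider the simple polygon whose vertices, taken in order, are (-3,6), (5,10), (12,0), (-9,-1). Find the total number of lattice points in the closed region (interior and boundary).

129

The shoelace formula gives twice the area as |[(-3)·10 − 5·6] + [5·0 − 12·10] + [12·(-1) − (-9)·0] + [(-9)·6 − (-3)·(-1)]| = 249, so the area is 249/2.
Along each edge there are gcd(|Δx|,|Δy|)+1 lattice points, so counting each shared vertex once the boundary has gcd(8,4) + gcd(7,10) + gcd(21,1) + gcd(6,7) = 4+1+1+1 = 7.
Pick's theorem gives I = A − B/2 + 1 = 249/2 − 7/2 + 1 = 122, so the closed region contains I + B = 122 + 7 = 129 lattice points.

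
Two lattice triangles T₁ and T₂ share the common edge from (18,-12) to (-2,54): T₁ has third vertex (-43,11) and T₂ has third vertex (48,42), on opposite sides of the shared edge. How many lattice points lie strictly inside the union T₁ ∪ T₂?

The union is the simple quadrilateral with vertices (18,-12), (-43,11), (-2,54), (48,42) in order.
The shoelace formula gives twice the area as |[18·11 − (-43)·(-12)] + [(-43)·54 − (-2)·11] + [(-2)·42 − 48·54] + [48·(-12) − 18·42]| = 6626, so the area is 3313.
Summing gcd(|Δx|,|Δy|) over the edges gives the boundary count: gcd(61,23) + gcd(41,43) + gcd(50,12) + gcd(30,54) = 1+1+2+6 = 10.
By Pick's theorem I = A − B/2 + 1 = 3313 − 10/2 + 1 = 3309.

3309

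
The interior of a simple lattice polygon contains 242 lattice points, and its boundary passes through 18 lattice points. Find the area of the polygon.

250

Pick's theorem states A = I + B/2 − 1, so A = 242 + 18/2 − 1 = 250.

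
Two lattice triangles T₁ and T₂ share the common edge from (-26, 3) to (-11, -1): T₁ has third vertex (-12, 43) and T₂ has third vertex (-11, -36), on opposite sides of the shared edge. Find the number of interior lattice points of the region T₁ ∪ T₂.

The union is the simple quadrilateral with vertices (-26, 3), (-12, 43), (-11, -1), (-11, -36) in order.
Using the shoelace formula, 2A = |((-26)·43 − (-12)·3) + ((-12)·(-1) − (-11)·43) + ((-11)·(-36) − (-11)·(-1)) + ((-11)·3 − (-26)·(-36))| = 1181, so the area is 1181/2.
Along each edge there are gcd(|Δx|,|Δy|)+1 lattice points, so counting each shared vertex once the boundary has gcd(14,40) + gcd(1,44) + gcd(0,35) + gcd(15,39) = 2+1+35+3 = 41.
By Pick's theorem I = A − B/2 + 1 = 1181/2 − 41/2 + 1 = 571.

571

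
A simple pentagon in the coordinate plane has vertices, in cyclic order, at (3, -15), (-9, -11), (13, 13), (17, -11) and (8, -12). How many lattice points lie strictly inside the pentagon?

348

The shoelace formula gives twice the area as |(3·(-11) − (-9)·(-15)) + ((-9)·13 − 13·(-11)) + (13·(-11) − 17·13) + (17·(-12) − 8·(-11)) + (8·(-15) − 3·(-12))| = 706, so the area is 353.
Summing gcd(|Δx|,|Δy|) over the edges gives the boundary count: gcd(12,4) + gcd(22,24) + gcd(4,24) + gcd(9,1) + gcd(5,3) = 4+2+4+1+1 = 12.
Pick's theorem gives I = A − B/2 + 1 = 353 − 12/2 + 1 = 348.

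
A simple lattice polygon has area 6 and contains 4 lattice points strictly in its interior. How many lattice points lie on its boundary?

6

Pick's theorem gives A = I + B/2 − 1, so B = 2(A − I + 1) = 2(6 − 4 + 1) = 6.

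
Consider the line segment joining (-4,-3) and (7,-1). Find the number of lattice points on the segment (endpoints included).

The number of lattice points on a segment between lattice points is gcd(|Δx|,|Δy|) + 1 = gcd(11,2) + 1 = 1 + 1 = 2.

2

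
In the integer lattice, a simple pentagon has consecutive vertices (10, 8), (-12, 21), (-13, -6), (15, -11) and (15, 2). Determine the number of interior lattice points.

582

By the shoelace formula, twice the signed area is |[10·21 − (-12)·8] + [(-12)·(-6) − (-13)·21] + [(-13)·(-11) − 15·(-6)] + [15·2 − 15·(-11)] + [15·8 − 10·2]| = 1179, so the area is 589.5.
Along each edge there are gcd(|Δx|,|Δy|)+1 lattice points, so counting each shared vertex once the boundary has gcd(22,13) + gcd(1,27) + gcd(28,5) + gcd(0,13) + gcd(5,6) = 1+1+1+13+1 = 17.
By Pick's theorem A = I + B/2 − 1, so I = 589.5 − 17/2 + 1 = 582.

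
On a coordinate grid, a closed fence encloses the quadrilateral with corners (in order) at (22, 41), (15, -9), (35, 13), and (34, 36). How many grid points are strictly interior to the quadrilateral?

557

The shoelace formula gives twice the area as |(22·(-9) − 15·41) + (15·13 − 35·(-9)) + (35·36 − 34·13) + (34·41 − 22·36)| = 1117, so the area is 1117/2.
Summing gcd(|Δx|,|Δy|) over the edges gives the boundary count: gcd(7,50) + gcd(20,22) + gcd(1,23) + gcd(12,5) = 1+2+1+1 = 5.
By Pick's theorem A = I + B/2 − 1, so I = 1117/2 − 5/2 + 1 = 557.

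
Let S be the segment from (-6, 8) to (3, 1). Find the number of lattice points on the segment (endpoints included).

2

The number of lattice points on a segment between lattice points is gcd(|Δx|,|Δy|) + 1 = gcd(9,7) + 1 = 1 + 1 = 2.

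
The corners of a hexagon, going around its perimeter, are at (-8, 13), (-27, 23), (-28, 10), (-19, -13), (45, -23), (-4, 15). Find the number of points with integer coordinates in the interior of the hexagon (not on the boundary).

Using the shoelace formula, 2A = |[(-8)·23 − (-27)·13] + [(-27)·10 − (-28)·23] + [(-28)·(-13) − (-19)·10] + [(-19)·(-23) − 45·(-13)] + [45·15 − (-4)·(-23)] + [(-4)·13 − (-8)·15]| = 2768, so the area is 1384.
The number of boundary lattice points is Σ gcd(|Δx|,|Δy|) = gcd(19,10) + gcd(1,13) + gcd(9,23) + gcd(64,10) + gcd(49,38) + gcd(4,2) = 1+1+1+2+1+2 = 8.
By Pick's theorem A = I + B/2 − 1, so I = 1384 − 8/2 + 1 = 1381.

1381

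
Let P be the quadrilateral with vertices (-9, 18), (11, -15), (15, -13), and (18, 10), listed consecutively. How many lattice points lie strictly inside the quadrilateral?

407

By the shoelace formula, twice the signed area is |((-9)·(-15) − 11·18) + (11·(-13) − 15·(-15)) + (15·10 − 18·(-13)) + (18·18 − (-9)·10)| = 817, so the area is 817/2.
Summing gcd(|Δx|,|Δy|) over the edges gives the boundary count: gcd(20,33) + gcd(4,2) + gcd(3,23) + gcd(27,8) = 1+2+1+1 = 5.
Pick's theorem gives I = A − B/2 + 1 = 817/2 − 5/2 + 1 = 407.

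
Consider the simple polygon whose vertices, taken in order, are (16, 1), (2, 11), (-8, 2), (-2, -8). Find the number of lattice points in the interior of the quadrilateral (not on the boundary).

224

By the shoelace formula, twice the signed area is |(16·11 − 2·1) + (2·2 − (-8)·11) + ((-8)·(-8) − (-2)·2) + ((-2)·1 − 16·(-8))| = 460, so the area is 230.
Summing gcd(|Δx|,|Δy|) over the edges gives the boundary count: gcd(14,10) + gcd(10,9) + gcd(6,10) + gcd(18,9) = 2+1+2+9 = 14.
Pick's theorem gives I = A − B/2 + 1 = 230 − 14/2 + 1 = 224.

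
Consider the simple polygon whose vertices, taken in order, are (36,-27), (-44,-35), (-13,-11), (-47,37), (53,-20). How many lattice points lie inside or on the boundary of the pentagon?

2582

By the shoelace formula, twice the signed area is |[36·(-35) − (-44)·(-27)] + [(-44)·(-11) − (-13)·(-35)] + [(-13)·37 − (-47)·(-11)] + [(-47)·(-20) − 53·37] + [53·(-27) − 36·(-20)]| = 5149, so the area is 5149/2.
The number of boundary lattice points is Σ gcd(|Δx|,|Δy|) = gcd(80,8) + gcd(31,24) + gcd(34,48) + gcd(100,57) + gcd(17,7) = 8+1+2+1+1 = 13.
Pick's theorem gives I = A − B/2 + 1 = 5149/2 − 13/2 + 1 = 2569, so the closed region contains I + B = 2569 + 13 = 2582 lattice points.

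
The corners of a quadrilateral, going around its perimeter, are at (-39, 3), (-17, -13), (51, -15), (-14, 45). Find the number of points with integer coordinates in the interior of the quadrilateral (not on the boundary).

2633

By the shoelace formula, twice the signed area is |[(-39)·(-13) − (-17)·3] + [(-17)·(-15) − 51·(-13)] + [51·45 − (-14)·(-15)] + [(-14)·3 − (-39)·45]| = 5274, so the area is 2637.
Summing gcd(|Δx|,|Δy|) over the edges gives the boundary count: gcd(22,16) + gcd(68,2) + gcd(65,60) + gcd(25,42) = 2+2+5+1 = 10.
Pick's theorem gives I = A − B/2 + 1 = 2637 − 10/2 + 1 = 2633.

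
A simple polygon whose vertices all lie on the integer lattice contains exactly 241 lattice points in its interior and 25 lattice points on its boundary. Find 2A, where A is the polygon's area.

By Pick's theorem, A = I + B/2 − 1 = 241 + 25/2 − 1 = 505/2.
Hence 2A = 505.

505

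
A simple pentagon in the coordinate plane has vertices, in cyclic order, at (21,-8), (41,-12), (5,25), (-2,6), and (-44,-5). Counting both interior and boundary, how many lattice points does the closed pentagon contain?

Using the shoelace formula, 2A = |[21·(-12) − 41·(-8)] + [41·25 − 5·(-12)] + [5·6 − (-2)·25] + [(-2)·(-5) − (-44)·6] + [(-44)·(-8) − 21·(-5)]| = 1972, so the area is 986.
Along each edge there are gcd(|Δx|,|Δy|)+1 lattice points, so counting each shared vertex once the boundary has gcd(20,4) + gcd(36,37) + gcd(7,19) + gcd(42,11) + gcd(65,3) = 4+1+1+1+1 = 8.
Pick's theorem gives I = A − B/2 + 1 = 986 − 8/2 + 1 = 983, so the closed region contains I + B = 983 + 8 = 991 lattice points.

991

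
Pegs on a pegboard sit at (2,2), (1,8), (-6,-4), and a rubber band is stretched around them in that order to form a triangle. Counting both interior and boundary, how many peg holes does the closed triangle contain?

Using the shoelace formula, 2A = |[2·8 − 1·2] + [1·(-4) − (-6)·8] + [(-6)·2 − 2·(-4)]| = 54, so the area is 27.
The number of boundary lattice points is Σ gcd(|Δx|,|Δy|) = gcd(1,6) + gcd(7,12) + gcd(8,6) = 1+1+2 = 4.
Pick's theorem gives I = A − B/2 + 1 = 27 − 4/2 + 1 = 26, so the closed region contains I + B = 26 + 4 = 30 lattice points.

30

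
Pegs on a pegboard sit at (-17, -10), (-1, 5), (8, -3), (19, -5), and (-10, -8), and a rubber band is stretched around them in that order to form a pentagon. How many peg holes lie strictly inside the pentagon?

175

Using the shoelace formula, 2A = |[(-17)·5 − (-1)·(-10)] + [(-1)·(-3) − 8·5] + [8·(-5) − 19·(-3)] + [19·(-8) − (-10)·(-5)] + [(-10)·(-10) − (-17)·(-8)]| = 353, so the area is 176.5.
Along each edge there are gcd(|Δx|,|Δy|)+1 lattice points, so counting each shared vertex once the boundary has gcd(16,15) + gcd(9,8) + gcd(11,2) + gcd(29,3) + gcd(7,2) = 1+1+1+1+1 = 5.
By Pick's theorem A = I + B/2 − 1, so I = 176.5 − 5/2 + 1 = 175.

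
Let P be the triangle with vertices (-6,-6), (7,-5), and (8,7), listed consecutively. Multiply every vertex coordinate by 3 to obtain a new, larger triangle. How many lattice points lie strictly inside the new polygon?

The shoelace formula gives twice the area as |((-6)·(-5) − 7·(-6)) + (7·7 − 8·(-5)) + (8·(-6) − (-6)·7)| = 155, so the area is 155/2.
Along each edge there are gcd(|Δx|,|Δy|)+1 lattice points, so counting each shared vertex once the boundary has gcd(13,1) + gcd(1,12) + gcd(14,13) = 1+1+1 = 3.
Scaling by 3 multiplies the area by 3² = 9 (so the new area is 697.5) and multiplies the boundary lattice-point count by 3, giving 9.
By Pick's theorem, the interior count of the dilated polygon is 697.5 − 9/2 + 1 = 694.

694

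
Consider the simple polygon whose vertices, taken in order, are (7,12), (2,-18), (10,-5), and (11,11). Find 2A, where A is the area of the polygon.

Using the shoelace formula, 2A = |(7·(-18) − 2·12) + (2·(-5) − 10·(-18)) + (10·11 − 11·(-5)) + (11·12 − 7·11)| = 240, so the area is 120.

240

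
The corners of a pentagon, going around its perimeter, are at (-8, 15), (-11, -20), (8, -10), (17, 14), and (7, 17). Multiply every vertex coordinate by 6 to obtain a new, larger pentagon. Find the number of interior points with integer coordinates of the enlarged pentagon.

The shoelace formula gives twice the area as |[(-8)·(-20) − (-11)·15] + [(-11)·(-10) − 8·(-20)] + [8·14 − 17·(-10)] + [17·17 − 7·14] + [7·15 − (-8)·17]| = 1309, so the area is 654.5.
Summing gcd(|Δx|,|Δy|) over the edges gives the boundary count: gcd(3,35) + gcd(19,10) + gcd(9,24) + gcd(10,3) + gcd(15,2) = 1+1+3+1+1 = 7.
Scaling by 6 multiplies the area by 6² = 36 (so the new area is 23562) and multiplies the boundary lattice-point count by 6, giving 42.
By Pick's theorem, the interior count of the dilated polygon is 23562 − 42/2 + 1 = 23542.

23542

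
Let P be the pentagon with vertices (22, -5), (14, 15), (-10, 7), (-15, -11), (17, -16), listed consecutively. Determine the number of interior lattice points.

By the shoelace formula, twice the signed area is |(22·15 − 14·(-5)) + (14·7 − (-10)·15) + ((-10)·(-11) − (-15)·7) + ((-15)·(-16) − 17·(-11)) + (17·(-5) − 22·(-16))| = 1557, so the area is 1557/2.
Along each edge there are gcd(|Δx|,|Δy|)+1 lattice points, so counting each shared vertex once the boundary has gcd(8,20) + gcd(24,8) + gcd(5,18) + gcd(32,5) + gcd(5,11) = 4+8+1+1+1 = 15.
By Pick's theorem A = I + B/2 − 1, so I = 1557/2 − 15/2 + 1 = 772.

772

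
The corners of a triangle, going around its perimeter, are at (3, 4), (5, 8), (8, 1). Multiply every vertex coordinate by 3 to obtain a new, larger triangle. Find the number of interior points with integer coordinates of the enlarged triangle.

112

The shoelace formula gives twice the area as |[3·8 − 5·4] + [5·1 − 8·8] + [8·4 − 3·1]| = 26, so the area is 13.
Summing gcd(|Δx|,|Δy|) over the edges gives the boundary count: gcd(2,4) + gcd(3,7) + gcd(5,3) = 2+1+1 = 4.
Scaling by 3 multiplies the area by 3² = 9 (so the new area is 117) and multiplies the boundary lattice-point count by 3, giving 12.
By Pick's theorem, the interior count of the dilated polygon is 117 − 12/2 + 1 = 112.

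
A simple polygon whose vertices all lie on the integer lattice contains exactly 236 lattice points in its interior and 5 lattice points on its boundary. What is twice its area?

475

By Pick's theorem, A = I + B/2 − 1 = 236 + 5/2 − 1 = 475/2.
Hence 2A = 475.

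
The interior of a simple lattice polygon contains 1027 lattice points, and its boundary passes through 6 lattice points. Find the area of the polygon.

1029

Pick's theorem states A = I + B/2 − 1, so A = 1027 + 6/2 − 1 = 1029.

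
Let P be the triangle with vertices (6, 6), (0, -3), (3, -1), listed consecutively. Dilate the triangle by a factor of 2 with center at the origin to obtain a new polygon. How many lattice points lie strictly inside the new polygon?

Using the shoelace formula, 2A = |[6·(-3) − 0·6] + [0·(-1) − 3·(-3)] + [3·6 − 6·(-1)]| = 15, so the area is 7.5.
Summing gcd(|Δx|,|Δy|) over the edges gives the boundary count: gcd(6,9) + gcd(3,2) + gcd(3,7) = 3+1+1 = 5.
Scaling by 2 multiplies the area by 2² = 4 (so the new area is 30) and multiplies the boundary lattice-point count by 2, giving 10.
By Pick's theorem, the interior count of the dilated polygon is 30 − 10/2 + 1 = 26.

26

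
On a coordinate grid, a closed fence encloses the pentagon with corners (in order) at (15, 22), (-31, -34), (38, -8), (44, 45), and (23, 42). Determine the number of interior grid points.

By the shoelace formula, twice the signed area is |(15·(-34) − (-31)·22) + ((-31)·(-8) − 38·(-34)) + (38·45 − 44·(-8)) + (44·42 − 23·45) + (23·22 − 15·42)| = 4463, so the area is 4463/2.
The number of boundary lattice points is Σ gcd(|Δx|,|Δy|) = gcd(46,56) + gcd(69,26) + gcd(6,53) + gcd(21,3) + gcd(8,20) = 2+1+1+3+4 = 11.
Pick's theorem gives I = A − B/2 + 1 = 4463/2 − 11/2 + 1 = 2227.

2227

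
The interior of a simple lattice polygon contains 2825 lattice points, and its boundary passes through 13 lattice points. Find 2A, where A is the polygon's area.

By Pick's theorem, A = I + B/2 − 1 = 2825 + 13/2 − 1 = 5661/2.
Hence 2A = 5661.

5661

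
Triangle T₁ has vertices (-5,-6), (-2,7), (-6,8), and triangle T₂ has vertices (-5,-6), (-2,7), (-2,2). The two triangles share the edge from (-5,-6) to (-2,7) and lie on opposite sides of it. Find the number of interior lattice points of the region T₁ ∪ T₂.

32

The union is the simple quadrilateral with vertices (-5,-6), (-6,8), (-2,7), (-2,2) in order.
The shoelace formula gives twice the area as |((-5)·8 − (-6)·(-6)) + ((-6)·7 − (-2)·8) + ((-2)·2 − (-2)·7) + ((-2)·(-6) − (-5)·2)| = 70, so the area is 35.
Summing gcd(|Δx|,|Δy|) over the edges gives the boundary count: gcd(1,14) + gcd(4,1) + gcd(0,5) + gcd(3,8) = 1+1+5+1 = 8.
By Pick's theorem I = A − B/2 + 1 = 35 − 8/2 + 1 = 32.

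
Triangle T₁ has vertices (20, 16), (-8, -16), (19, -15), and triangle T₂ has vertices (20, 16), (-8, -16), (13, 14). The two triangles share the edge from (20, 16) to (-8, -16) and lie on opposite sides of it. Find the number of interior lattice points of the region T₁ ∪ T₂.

500

The union is the simple quadrilateral with vertices (20, 16), (19, -15), (-8, -16), (13, 14) in order.
The shoelace formula gives twice the area as |[20·(-15) − 19·16] + [19·(-16) − (-8)·(-15)] + [(-8)·14 − 13·(-16)] + [13·16 − 20·14]| = 1004, so the area is 502.
Summing gcd(|Δx|,|Δy|) over the edges gives the boundary count: gcd(1,31) + gcd(27,1) + gcd(21,30) + gcd(7,2) = 1+1+3+1 = 6.
By Pick's theorem I = A − B/2 + 1 = 502 − 6/2 + 1 = 500.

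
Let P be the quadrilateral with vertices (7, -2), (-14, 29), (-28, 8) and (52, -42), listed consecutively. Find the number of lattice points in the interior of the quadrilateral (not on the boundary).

Using the shoelace formula, 2A = |[7·29 − (-14)·(-2)] + [(-14)·8 − (-28)·29] + [(-28)·(-42) − 52·8] + [52·(-2) − 7·(-42)]| = 1825, so the area is 912.5.
Summing gcd(|Δx|,|Δy|) over the edges gives the boundary count: gcd(21,31) + gcd(14,21) + gcd(80,50) + gcd(45,40) = 1+7+10+5 = 23.
By Pick's theorem A = I + B/2 − 1, so I = 912.5 − 23/2 + 1 = 902.

902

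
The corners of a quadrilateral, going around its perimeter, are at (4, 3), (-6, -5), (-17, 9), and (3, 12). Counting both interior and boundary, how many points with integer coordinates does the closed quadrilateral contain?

By the shoelace formula, twice the signed area is |[4·(-5) − (-6)·3] + [(-6)·9 − (-17)·(-5)] + [(-17)·12 − 3·9] + [3·3 − 4·12]| = 411, so the area is 205.5.
Summing gcd(|Δx|,|Δy|) over the edges gives the boundary count: gcd(10,8) + gcd(11,14) + gcd(20,3) + gcd(1,9) = 2+1+1+1 = 5.
Pick's theorem gives I = A − B/2 + 1 = 205.5 − 5/2 + 1 = 204, so the closed region contains I + B = 204 + 5 = 209 lattice points.

209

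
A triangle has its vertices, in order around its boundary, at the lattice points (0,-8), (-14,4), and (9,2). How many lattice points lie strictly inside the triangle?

123

By the shoelace formula, twice the signed area is |[0·4 − (-14)·(-8)] + [(-14)·2 − 9·4] + [9·(-8) − 0·2]| = 248, so the area is 124.
Summing gcd(|Δx|,|Δy|) over the edges gives the boundary count: gcd(14,12) + gcd(23,2) + gcd(9,10) = 2+1+1 = 4.
Pick's theorem gives I = A − B/2 + 1 = 124 − 4/2 + 1 = 123.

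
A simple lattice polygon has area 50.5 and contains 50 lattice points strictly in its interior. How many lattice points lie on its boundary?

3

Pick's theorem gives A = I + B/2 − 1, so B = 2(A − I + 1) = 2(50.5 − 50 + 1) = 3.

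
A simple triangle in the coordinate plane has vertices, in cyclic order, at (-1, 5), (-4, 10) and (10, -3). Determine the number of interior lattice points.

By the shoelace formula, twice the signed area is |((-1)·10 − (-4)·5) + ((-4)·(-3) − 10·10) + (10·5 − (-1)·(-3))| = 31, so the area is 15.5.
Summing gcd(|Δx|,|Δy|) over the edges gives the boundary count: gcd(3,5) + gcd(14,13) + gcd(11,8) = 1+1+1 = 3.
By Pick's theorem A = I + B/2 − 1, so I = 15.5 − 3/2 + 1 = 15.

15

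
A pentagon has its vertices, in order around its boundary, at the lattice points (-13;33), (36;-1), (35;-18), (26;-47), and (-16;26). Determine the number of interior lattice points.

The shoelace formula gives twice the area as |[(-13)·(-1) − 36·33] + [36·(-18) − 35·(-1)] + [35·(-47) − 26·(-18)] + [26·26 − (-16)·(-47)] + [(-16)·33 − (-13)·26]| = 3231, so the area is 1615.5.
Summing gcd(|Δx|,|Δy|) over the edges gives the boundary count: gcd(49,34) + gcd(1,17) + gcd(9,29) + gcd(42,73) + gcd(3,7) = 1+1+1+1+1 = 5.
Pick's theorem gives I = A − B/2 + 1 = 1615.5 − 5/2 + 1 = 1614.

1614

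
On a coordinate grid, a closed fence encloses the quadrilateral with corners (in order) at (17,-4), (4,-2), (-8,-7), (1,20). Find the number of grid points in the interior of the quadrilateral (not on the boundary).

Using the shoelace formula, 2A = |[17·(-2) − 4·(-4)] + [4·(-7) − (-8)·(-2)] + [(-8)·20 − 1·(-7)] + [1·(-4) − 17·20]| = 559, so the area is 559/2.
Summing gcd(|Δx|,|Δy|) over the edges gives the boundary count: gcd(13,2) + gcd(12,5) + gcd(9,27) + gcd(16,24) = 1+1+9+8 = 19.
Pick's theorem gives I = A − B/2 + 1 = 559/2 − 19/2 + 1 = 271.

271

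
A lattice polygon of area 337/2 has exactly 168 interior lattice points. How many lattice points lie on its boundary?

3

Pick's theorem gives A = I + B/2 − 1, so B = 2(A − I + 1) = 2(337/2 − 168 + 1) = 3.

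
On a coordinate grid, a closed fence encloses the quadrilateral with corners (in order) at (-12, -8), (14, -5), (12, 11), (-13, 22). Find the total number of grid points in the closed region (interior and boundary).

584

Using the shoelace formula, 2A = |[(-12)·(-5) − 14·(-8)] + [14·11 − 12·(-5)] + [12·22 − (-13)·11] + [(-13)·(-8) − (-12)·22]| = 1161, so the area is 1161/2.
Along each edge there are gcd(|Δx|,|Δy|)+1 lattice points, so counting each shared vertex once the boundary has gcd(26,3) + gcd(2,16) + gcd(25,11) + gcd(1,30) = 1+2+1+1 = 5.
Pick's theorem gives I = A − B/2 + 1 = 1161/2 − 5/2 + 1 = 579, so the closed region contains I + B = 579 + 5 = 584 lattice points.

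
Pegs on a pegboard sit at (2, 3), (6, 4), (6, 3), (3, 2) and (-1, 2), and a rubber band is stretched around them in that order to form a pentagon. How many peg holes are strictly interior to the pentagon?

3

By the shoelace formula, twice the signed area is |(2·4 − 6·3) + (6·3 − 6·4) + (6·2 − 3·3) + (3·2 − (-1)·2) + ((-1)·3 − 2·2)| = 12, so the area is 6.
Summing gcd(|Δx|,|Δy|) over the edges gives the boundary count: gcd(4,1) + gcd(0,1) + gcd(3,1) + gcd(4,0) + gcd(3,1) = 1+1+1+4+1 = 8.
Pick's theorem gives I = A − B/2 + 1 = 6 − 8/2 + 1 = 3.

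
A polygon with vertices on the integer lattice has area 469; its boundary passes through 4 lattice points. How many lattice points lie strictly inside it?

From Pick's theorem, I = A − B/2 + 1 = 469 − 4/2 + 1 = 468.

468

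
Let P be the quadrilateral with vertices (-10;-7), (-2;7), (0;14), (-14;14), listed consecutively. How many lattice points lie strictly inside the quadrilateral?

By the shoelace formula, twice the signed area is |[(-10)·7 − (-2)·(-7)] + [(-2)·14 − 0·7] + [0·14 − (-14)·14] + [(-14)·(-7) − (-10)·14]| = 322, so the area is 161.
Along each edge there are gcd(|Δx|,|Δy|)+1 lattice points, so counting each shared vertex once the boundary has gcd(8,14) + gcd(2,7) + gcd(14,0) + gcd(4,21) = 2+1+14+1 = 18.
By Pick's theorem A = I + B/2 − 1, so I = 161 − 18/2 + 1 = 153.

153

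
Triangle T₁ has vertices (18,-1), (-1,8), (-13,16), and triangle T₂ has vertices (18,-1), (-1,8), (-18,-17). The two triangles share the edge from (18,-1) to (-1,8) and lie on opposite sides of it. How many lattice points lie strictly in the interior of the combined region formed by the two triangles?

332

The union is the simple quadrilateral with vertices (18,-1), (-13,16), (-1,8), (-18,-17) in order.
The shoelace formula gives twice the area as |[18·16 − (-13)·(-1)] + [(-13)·8 − (-1)·16] + [(-1)·(-17) − (-18)·8] + [(-18)·(-1) − 18·(-17)]| = 672, so the area is 336.
Summing gcd(|Δx|,|Δy|) over the edges gives the boundary count: gcd(31,17) + gcd(12,8) + gcd(17,25) + gcd(36,16) = 1+4+1+4 = 10.
By Pick's theorem I = A − B/2 + 1 = 336 − 10/2 + 1 = 332.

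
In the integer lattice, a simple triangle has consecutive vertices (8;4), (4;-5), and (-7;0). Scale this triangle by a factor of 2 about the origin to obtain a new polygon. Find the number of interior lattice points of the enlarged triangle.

Using the shoelace formula, 2A = |(8·(-5) − 4·4) + (4·0 − (-7)·(-5)) + ((-7)·4 − 8·0)| = 119, so the area is 59.5.
Along each edge there are gcd(|Δx|,|Δy|)+1 lattice points, so counting each shared vertex once the boundary has gcd(4,9) + gcd(11,5) + gcd(15,4) = 1+1+1 = 3.
Scaling by 2 multiplies the area by 2² = 4 (so the new area is 238) and multiplies the boundary lattice-point count by 2, giving 6.
By Pick's theorem, the interior count of the dilated polygon is 238 − 6/2 + 1 = 236.

236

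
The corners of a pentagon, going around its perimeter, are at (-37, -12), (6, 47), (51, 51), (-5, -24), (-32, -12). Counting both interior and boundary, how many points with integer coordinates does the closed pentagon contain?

2754

Using the shoelace formula, 2A = |((-37)·47 − 6·(-12)) + (6·51 − 51·47) + (51·(-24) − (-5)·51) + ((-5)·(-12) − (-32)·(-24)) + ((-32)·(-12) − (-37)·(-12))| = 5495, so the area is 5495/2.
Along each edge there are gcd(|Δx|,|Δy|)+1 lattice points, so counting each shared vertex once the boundary has gcd(43,59) + gcd(45,4) + gcd(56,75) + gcd(27,12) + gcd(5,0) = 1+1+1+3+5 = 11.
Pick's theorem gives I = A − B/2 + 1 = 5495/2 − 11/2 + 1 = 2743, so the closed region contains I + B = 2743 + 11 = 2754 lattice points.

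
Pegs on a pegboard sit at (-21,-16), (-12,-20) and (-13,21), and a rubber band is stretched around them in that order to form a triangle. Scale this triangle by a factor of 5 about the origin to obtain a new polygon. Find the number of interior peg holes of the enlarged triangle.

4556

Using the shoelace formula, 2A = |((-21)·(-20) − (-12)·(-16)) + ((-12)·21 − (-13)·(-20)) + ((-13)·(-16) − (-21)·21)| = 365, so the area is 182.5.
Along each edge there are gcd(|Δx|,|Δy|)+1 lattice points, so counting each shared vertex once the boundary has gcd(9,4) + gcd(1,41) + gcd(8,37) = 1+1+1 = 3.
Scaling by 5 multiplies the area by 5² = 25 (so the new area is 4562.5) and multiplies the boundary lattice-point count by 5, giving 15.
By Pick's theorem, the interior count of the dilated polygon is 4562.5 − 15/2 + 1 = 4556.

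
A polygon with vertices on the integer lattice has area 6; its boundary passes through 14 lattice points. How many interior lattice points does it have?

0

Pick's theorem A = I + B/2 − 1 rearranges to I = A − B/2 + 1 = 6 − 14/2 + 1 = 0.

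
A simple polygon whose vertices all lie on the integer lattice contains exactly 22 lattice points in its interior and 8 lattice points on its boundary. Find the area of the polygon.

Pick's theorem states A = I + B/2 − 1, so A = 22 + 8/2 − 1 = 25.

25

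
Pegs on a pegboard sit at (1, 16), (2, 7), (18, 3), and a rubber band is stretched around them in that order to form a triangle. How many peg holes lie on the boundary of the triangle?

6

Summing gcd(|Δx|,|Δy|) over the edges gives the boundary count: gcd(1,9) + gcd(16,4) + gcd(17,13) = 1+4+1 = 6.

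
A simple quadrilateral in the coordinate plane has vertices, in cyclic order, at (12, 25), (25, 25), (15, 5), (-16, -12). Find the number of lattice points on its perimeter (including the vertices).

The number of boundary lattice points is Σ gcd(|Δx|,|Δy|) = gcd(13,0) + gcd(10,20) + gcd(31,17) + gcd(28,37) = 13+10+1+1 = 25.

25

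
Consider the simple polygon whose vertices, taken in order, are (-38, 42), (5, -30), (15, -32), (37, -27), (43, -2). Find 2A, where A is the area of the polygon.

4816

The shoelace formula gives twice the area as |((-38)·(-30) − 5·42) + (5·(-32) − 15·(-30)) + (15·(-27) − 37·(-32)) + (37·(-2) − 43·(-27)) + (43·42 − (-38)·(-2))| = 4816, so the area is 2408.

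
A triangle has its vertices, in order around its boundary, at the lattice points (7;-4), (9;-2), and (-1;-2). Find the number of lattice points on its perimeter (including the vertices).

14

Along each edge there are gcd(|Δx|,|Δy|)+1 lattice points, so counting each shared vertex once the boundary has gcd(2,2) + gcd(10,0) + gcd(8,2) = 2+10+2 = 14.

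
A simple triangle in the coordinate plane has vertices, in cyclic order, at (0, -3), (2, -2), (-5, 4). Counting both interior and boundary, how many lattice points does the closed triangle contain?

12

The shoelace formula gives twice the area as |(0·(-2) − 2·(-3)) + (2·4 − (-5)·(-2)) + ((-5)·(-3) − 0·4)| = 19, so the area is 19/2.
Summing gcd(|Δx|,|Δy|) over the edges gives the boundary count: gcd(2,1) + gcd(7,6) + gcd(5,7) = 1+1+1 = 3.
Pick's theorem gives I = A − B/2 + 1 = 19/2 − 3/2 + 1 = 9, so the closed region contains I + B = 9 + 3 = 12 lattice points.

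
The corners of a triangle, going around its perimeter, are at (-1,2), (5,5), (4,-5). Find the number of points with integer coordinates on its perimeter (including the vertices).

The number of boundary lattice points is Σ gcd(|Δx|,|Δy|) = gcd(6,3) + gcd(1,10) + gcd(5,7) = 3+1+1 = 5.

5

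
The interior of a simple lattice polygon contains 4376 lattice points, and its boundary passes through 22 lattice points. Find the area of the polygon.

4386

By Pick's theorem, A = I + B/2 − 1 = 4376 + 22/2 − 1 = 4386.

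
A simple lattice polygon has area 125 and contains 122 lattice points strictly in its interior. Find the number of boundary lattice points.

8

Pick's theorem gives A = I + B/2 − 1, so B = 2(A − I + 1) = 2(125 − 122 + 1) = 8.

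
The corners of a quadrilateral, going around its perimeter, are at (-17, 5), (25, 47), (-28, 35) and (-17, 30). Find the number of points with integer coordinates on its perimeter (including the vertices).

69

Summing gcd(|Δx|,|Δy|) over the edges gives the boundary count: gcd(42,42) + gcd(53,12) + gcd(11,5) + gcd(0,25) = 42+1+1+25 = 69.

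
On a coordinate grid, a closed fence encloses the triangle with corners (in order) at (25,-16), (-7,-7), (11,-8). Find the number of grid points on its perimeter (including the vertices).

4

Summing gcd(|Δx|,|Δy|) over the edges gives the boundary count: gcd(32,9) + gcd(18,1) + gcd(14,8) = 1+1+2 = 4.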